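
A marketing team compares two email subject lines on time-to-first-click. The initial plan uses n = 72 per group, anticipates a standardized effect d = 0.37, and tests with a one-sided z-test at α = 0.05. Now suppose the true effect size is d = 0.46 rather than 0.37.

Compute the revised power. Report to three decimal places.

With d = 0.46: δ = d·√(n/2) = 0.46 × √(72/2) = 2.7600. Critical value z_{0.05} = 1.645.
Revised power = Φ(δ − 1.645) = Φ(1.115) = 0.8676.

Power ≈ 0.868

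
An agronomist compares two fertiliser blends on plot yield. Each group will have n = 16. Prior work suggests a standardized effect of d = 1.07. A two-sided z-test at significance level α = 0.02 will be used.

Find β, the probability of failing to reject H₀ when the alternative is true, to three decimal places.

β ≈ 0.242

Noncentrality parameter: λ = d·√(n/2) = 1.07 × √(16/2) = 3.0264
Two-sided α = 0.02 → critical value z_{0.01} = 2.326.
Power = Φ(λ − 2.326) + Φ(−λ − 2.326) = Φ(0.700) + Φ(-5.353) = 0.7581 + 0.0000 = 0.7581.
Type II error: β = 1 − power = 1 − 0.7581 = 0.2419.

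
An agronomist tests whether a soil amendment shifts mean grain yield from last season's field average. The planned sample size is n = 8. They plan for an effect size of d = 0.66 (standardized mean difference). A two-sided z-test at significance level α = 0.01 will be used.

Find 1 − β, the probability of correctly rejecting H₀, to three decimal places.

Noncentrality parameter: δ = d·√n = 0.66 × √8 = 1.8668
Critical value for a two-sided test at α = 0.01: z_{α/2} = 2.576.
Power = Φ(δ − 2.576) + Φ(−δ − 2.576) = Φ(-0.709) + Φ(-4.443) = 0.2391 + 0.0000 = 0.2391.

Power ≈ 0.239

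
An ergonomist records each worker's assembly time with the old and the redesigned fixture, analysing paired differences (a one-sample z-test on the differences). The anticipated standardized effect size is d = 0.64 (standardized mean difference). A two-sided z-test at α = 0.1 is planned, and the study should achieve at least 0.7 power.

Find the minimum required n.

n = 12

For power 0.7 need Φ(δ − z_{0.05}) = 0.7, so δ = z_{0.05} + z_{0.30} = 1.645 + 0.524 = 2.169.
(Ignoring the negligible lower-tail rejection probability gives the usual closed-form inversion.)
δ = d·√n ⇒ n = (δ/d)² = (2.169 / 0.64)² = 11.49.
Round up to the next whole unit.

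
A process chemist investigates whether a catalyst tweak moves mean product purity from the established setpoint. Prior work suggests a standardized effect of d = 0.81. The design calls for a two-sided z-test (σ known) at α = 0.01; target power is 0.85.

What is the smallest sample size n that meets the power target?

For power 0.85 need Φ(δ − z_{0.005}) = 0.85, so δ = z_{0.005} + z_{0.15} = 2.576 + 1.036 = 3.612.
(The Φ(−δ − z_{α/2}) term is vanishingly small for δ > 0 and is dropped in the standard sample-size formula.)
δ = d·√n ⇒ n = (δ/d)² = (3.612 / 0.81)² = 19.89.
Round up to the next whole unit.

n = 20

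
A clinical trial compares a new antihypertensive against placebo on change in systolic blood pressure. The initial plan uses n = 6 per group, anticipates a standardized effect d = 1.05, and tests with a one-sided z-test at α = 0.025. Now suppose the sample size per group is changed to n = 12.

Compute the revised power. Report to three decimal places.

Power ≈ 0.730

With n = 12 per group: δ = d·√(n/2) = 1.05 × √(12/2) = 2.5720. Critical value z_{0.025} = 1.960.
Revised power = P(Z > 1.960 − δ) = Φ(0.612) = 0.7297.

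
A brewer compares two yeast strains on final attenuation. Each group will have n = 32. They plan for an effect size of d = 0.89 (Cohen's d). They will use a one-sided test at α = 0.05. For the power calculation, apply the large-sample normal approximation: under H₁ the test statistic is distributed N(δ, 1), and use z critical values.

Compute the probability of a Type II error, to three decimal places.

Noncentrality parameter: δ = d·√(n/2) = 0.89 × √(32/2) = 3.5600
Critical value for a one-sided test at α = 0.05: z_α = 1.645.
Power = Φ(δ − 1.645) = Φ(1.915) = 0.9723.
Type II error: β = 1 − power = 1 − 0.9723 = 0.0277.

β ≈ 0.028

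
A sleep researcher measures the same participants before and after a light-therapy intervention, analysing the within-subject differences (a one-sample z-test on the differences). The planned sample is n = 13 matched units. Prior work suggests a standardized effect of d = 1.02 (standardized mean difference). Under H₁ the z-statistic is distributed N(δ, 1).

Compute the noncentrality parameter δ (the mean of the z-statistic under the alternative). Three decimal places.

δ ≈ 3.678

The noncentrality parameter scales effect size by the design's sample-size factor: δ = d·√n = 1.02 × √13 = 3.6777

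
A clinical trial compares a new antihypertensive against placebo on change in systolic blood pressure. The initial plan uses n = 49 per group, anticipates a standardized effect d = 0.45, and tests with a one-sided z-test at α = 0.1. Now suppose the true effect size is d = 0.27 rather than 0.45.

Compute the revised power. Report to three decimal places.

With d = 0.27: δ = d·√(n/2) = 0.27 × √(49/2) = 1.3364. Critical value z_{0.1} = 1.282.
Revised power = Φ(δ − 1.282) = Φ(0.055) = 0.5219.

Power ≈ 0.522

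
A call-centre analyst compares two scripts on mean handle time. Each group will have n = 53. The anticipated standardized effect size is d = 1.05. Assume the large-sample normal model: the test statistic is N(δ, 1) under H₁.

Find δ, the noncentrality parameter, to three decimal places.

δ = d·√(n/2) = 1.05 × √(53/2) = 5.4052

δ ≈ 5.405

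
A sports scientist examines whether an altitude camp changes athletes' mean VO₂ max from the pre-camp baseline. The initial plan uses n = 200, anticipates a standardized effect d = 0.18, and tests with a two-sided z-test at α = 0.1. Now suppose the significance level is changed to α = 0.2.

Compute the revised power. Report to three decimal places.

δ = d·√n = 0.18 × √200 = 2.5456 (unchanged). New critical value: z_{0.1} = 1.282.
Revised power = Φ(δ − 1.282) + Φ(−δ − 1.282) = Φ(1.264) + Φ(-3.827) = 0.8969 + 0.0001 = 0.8970.

Power ≈ 0.897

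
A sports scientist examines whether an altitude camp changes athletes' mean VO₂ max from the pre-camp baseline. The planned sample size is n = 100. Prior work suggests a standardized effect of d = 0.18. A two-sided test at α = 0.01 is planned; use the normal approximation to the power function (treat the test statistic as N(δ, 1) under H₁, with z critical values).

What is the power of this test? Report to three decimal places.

Power ≈ 0.219

Noncentrality parameter: δ = d·√n = 0.18 × √100 = 1.8000
Critical value for a two-sided test at α = 0.01: z_{α/2} = 2.576.
Power = Φ(δ − 2.576) + Φ(−δ − 2.576) = Φ(-0.776) + Φ(-4.376) = 0.2189 + 0.0000 = 0.2189.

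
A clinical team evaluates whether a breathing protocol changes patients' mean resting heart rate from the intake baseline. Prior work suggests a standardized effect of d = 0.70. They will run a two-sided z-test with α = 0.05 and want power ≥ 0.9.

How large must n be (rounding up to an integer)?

Set Φ(δ − 1.960) = 0.9; then δ − 1.960 = Φ⁻¹(0.9) = 1.282, giving δ = 3.242.
(Ignoring the negligible lower-tail rejection probability gives the usual closed-form inversion.)
δ = d·√n ⇒ n = (δ/d)² = (3.242 / 0.70)² = 21.44.
Round up to the next whole unit.

n = 22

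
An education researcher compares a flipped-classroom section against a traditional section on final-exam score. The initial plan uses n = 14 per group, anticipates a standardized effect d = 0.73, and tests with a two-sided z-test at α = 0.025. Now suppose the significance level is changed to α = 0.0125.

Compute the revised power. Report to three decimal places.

Power ≈ 0.286

δ = d·√(n/2) = 0.73 × √(14/2) = 1.9314 (unchanged). New critical value: z_{0.0063} = 2.498.
Revised power = Φ(δ − 2.498) + Φ(−δ − 2.498) = Φ(-0.566) + Φ(-4.429) = 0.2856 + 0.0000 = 0.2856.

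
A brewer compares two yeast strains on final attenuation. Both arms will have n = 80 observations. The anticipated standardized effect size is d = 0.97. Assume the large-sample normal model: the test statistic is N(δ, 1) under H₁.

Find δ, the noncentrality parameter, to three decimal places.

δ ≈ 6.135

δ = d·√(n/2) = 0.97 × √(80/2) = 6.1348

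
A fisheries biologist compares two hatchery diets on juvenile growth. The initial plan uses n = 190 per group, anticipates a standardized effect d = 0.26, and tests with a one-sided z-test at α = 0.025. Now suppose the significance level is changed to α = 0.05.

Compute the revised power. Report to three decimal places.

Power ≈ 0.813

δ = d·√(n/2) = 0.26 × √(190/2) = 2.5342 (unchanged). New critical value: z_{0.05} = 1.645.
Revised power = Φ(δ − 1.645) = Φ(0.889) = 0.8131.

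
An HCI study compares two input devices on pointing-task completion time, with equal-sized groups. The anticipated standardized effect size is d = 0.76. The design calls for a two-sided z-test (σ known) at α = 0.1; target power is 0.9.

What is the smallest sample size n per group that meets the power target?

n = 30 per group

Set Φ(δ − 1.645) = 0.9; then δ − 1.645 = Φ⁻¹(0.9) = 1.282, giving δ = 2.926.
(The Φ(−δ − z_{α/2}) term is vanishingly small for δ > 0 and is dropped in the standard sample-size formula.)
δ = d·√(n/2) ⇒ n = 2(δ/d)² = 2 × (2.926 / 0.76)² = 29.65.
Round up to the next whole unit.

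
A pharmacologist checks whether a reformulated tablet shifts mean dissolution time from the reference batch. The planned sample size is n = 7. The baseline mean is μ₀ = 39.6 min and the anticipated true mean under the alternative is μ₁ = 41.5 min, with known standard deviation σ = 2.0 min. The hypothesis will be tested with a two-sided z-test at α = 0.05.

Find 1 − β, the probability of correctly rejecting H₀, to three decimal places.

Power ≈ 0.710

Standardized effect: d = |μ₁ − μ₀| / σ = |41.5 − 39.6| / 2.0 = 0.9500
Noncentrality parameter: δ = d·√n = 0.9500 × √7 = 2.5135
Two-sided α = 0.05 → critical value z_{0.025} = 1.960.
Power = Φ(δ − 1.960) + Φ(−δ − 1.960) = Φ(0.553) + Φ(-4.473) = 0.7100 + 0.0000 = 0.7100.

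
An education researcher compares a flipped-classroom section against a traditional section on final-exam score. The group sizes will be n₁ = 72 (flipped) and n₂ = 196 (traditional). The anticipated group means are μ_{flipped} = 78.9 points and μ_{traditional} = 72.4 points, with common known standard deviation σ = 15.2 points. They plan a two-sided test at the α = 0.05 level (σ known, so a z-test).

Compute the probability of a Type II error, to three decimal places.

β ≈ 0.126

Standardized effect: d = |μ_{flipped} − μ_{traditional}| / σ = |78.9 − 72.4| / 15.2 = 0.4276
Noncentrality parameter: δ = d / √(1/n₁ + 1/n₂) = 0.4276 / √(1/72 + 1/196) = 3.1031
Two-sided α = 0.05 → critical value z_{0.025} = 1.960.
Power = Φ(δ − 1.960) + Φ(−δ − 1.960) = Φ(1.143) + Φ(-5.063) = 0.8735 + 0.0000 = 0.8735.
Type II error: β = 1 − power = 1 − 0.8735 = 0.1265.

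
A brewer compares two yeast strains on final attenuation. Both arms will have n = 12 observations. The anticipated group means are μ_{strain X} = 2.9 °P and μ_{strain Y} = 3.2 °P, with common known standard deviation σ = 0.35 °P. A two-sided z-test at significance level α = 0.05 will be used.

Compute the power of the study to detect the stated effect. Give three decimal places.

Power ≈ 0.556

Standardized effect: d = |μ_{strain X} − μ_{strain Y}| / σ = |2.9 − 3.2| / 0.35 = 0.8571
Noncentrality parameter: δ = d·√(n/2) = 0.8571 × √(12/2) = 2.0996
Two-sided α = 0.05 → critical value z_{0.025} = 1.960.
Power = Φ(δ − 1.960) + Φ(−δ − 1.960) = Φ(0.140) + Φ(-4.060) = 0.5555 + 0.0000 = 0.5555.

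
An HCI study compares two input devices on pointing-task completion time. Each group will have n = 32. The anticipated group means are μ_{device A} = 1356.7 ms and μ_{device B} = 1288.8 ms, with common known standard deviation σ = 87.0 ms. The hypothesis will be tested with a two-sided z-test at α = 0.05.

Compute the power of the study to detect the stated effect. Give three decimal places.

Standardized effect: d = |μ_{device A} − μ_{device B}| / σ = |1356.7 − 1288.8| / 87.0 = 0.7805
Noncentrality parameter: δ = d·√(n/2) = 0.7805 × √(32/2) = 3.1218
Two-sided α = 0.05 → critical value z_{0.025} = 1.960.
Power = Φ(δ − 1.960) + Φ(−δ − 1.960) = Φ(1.162) + Φ(-5.082) = 0.8774 + 0.0000 = 0.8774.

Power ≈ 0.877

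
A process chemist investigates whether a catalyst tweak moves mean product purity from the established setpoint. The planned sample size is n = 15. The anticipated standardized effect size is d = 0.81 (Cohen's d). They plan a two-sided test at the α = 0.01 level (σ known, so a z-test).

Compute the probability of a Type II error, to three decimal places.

Noncentrality parameter: λ = d·√n = 0.81 × √15 = 3.1371
Critical value for a two-sided test at α = 0.01: z_{α/2} = 2.576.
Power = Φ(λ − 2.576) + Φ(−λ − 2.576) = Φ(0.561) + Φ(-5.713) = 0.7127 + 0.0000 = 0.7127.
Type II error: β = 1 − power = 1 − 0.7127 = 0.2873.

β ≈ 0.287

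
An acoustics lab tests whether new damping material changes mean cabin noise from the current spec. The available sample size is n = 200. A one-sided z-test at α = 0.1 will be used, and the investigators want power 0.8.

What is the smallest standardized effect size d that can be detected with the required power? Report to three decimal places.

d ≈ 0.150

Required noncentrality: δ = z_{0.1} + z_{0.20} = 1.282 + 0.842 = 2.123.
δ = d·√n ⇒ d = δ/√n = 2.123/√200 = 0.1501.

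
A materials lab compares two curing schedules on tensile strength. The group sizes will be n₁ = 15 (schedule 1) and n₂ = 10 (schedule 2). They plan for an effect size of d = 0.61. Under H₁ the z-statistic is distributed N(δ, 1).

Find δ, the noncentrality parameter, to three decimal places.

δ = d / √(1/n₁ + 1/n₂) = 0.61 / √(1/15 + 1/10) = 1.4942

δ ≈ 1.494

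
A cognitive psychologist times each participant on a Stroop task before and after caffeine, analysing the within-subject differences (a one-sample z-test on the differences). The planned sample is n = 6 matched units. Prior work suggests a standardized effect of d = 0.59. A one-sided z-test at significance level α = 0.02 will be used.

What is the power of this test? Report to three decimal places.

Power ≈ 0.271

Noncentrality parameter: δ = d·√n = 0.59 × √6 = 1.4452
Critical value for a one-sided test at α = 0.02: z_α = 2.054.
Power = Φ(δ − 2.054) = Φ(-0.609) = 0.2714.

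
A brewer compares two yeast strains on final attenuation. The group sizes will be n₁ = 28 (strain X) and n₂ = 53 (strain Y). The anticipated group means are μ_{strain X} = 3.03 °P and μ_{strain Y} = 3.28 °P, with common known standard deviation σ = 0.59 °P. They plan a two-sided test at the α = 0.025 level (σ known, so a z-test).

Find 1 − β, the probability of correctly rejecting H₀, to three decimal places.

Standardized effect: d = |μ_{strain X} − μ_{strain Y}| / σ = |3.03 − 3.28| / 0.59 = 0.4237
Noncentrality parameter: δ = d / √(1/n₁ + 1/n₂) = 0.4237 / √(1/28 + 1/53) = 1.8137
Critical value for a two-sided test at α = 0.025: z_{α/2} = 2.241.
Power = Φ(δ − 2.241) + Φ(−δ − 2.241) = Φ(-0.428) + Φ(-4.055) = 0.3344 + 0.0000 = 0.3345.

Power ≈ 0.334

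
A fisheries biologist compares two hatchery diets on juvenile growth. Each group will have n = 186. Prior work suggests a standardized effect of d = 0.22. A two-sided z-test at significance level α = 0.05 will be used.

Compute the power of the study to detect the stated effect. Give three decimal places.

Power ≈ 0.564

Noncentrality parameter: δ = d·√(n/2) = 0.22 × √(186/2) = 2.1216
Two-sided α = 0.05 → critical value z_{0.025} = 1.960.
Power = Φ(δ − 1.960) + Φ(−δ − 1.960) = Φ(0.162) + Φ(-4.082) = 0.5642 + 0.0000 = 0.5642.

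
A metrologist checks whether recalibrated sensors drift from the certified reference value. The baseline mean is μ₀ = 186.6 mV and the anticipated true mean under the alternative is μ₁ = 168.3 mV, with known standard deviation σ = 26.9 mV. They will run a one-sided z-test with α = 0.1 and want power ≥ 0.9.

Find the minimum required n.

n = 15

Standardized effect: d = |μ₁ − μ₀| / σ = |168.3 − 186.6| / 26.9 = 0.6803
Set Φ(δ − 1.282) = 0.9; then δ − 1.282 = Φ⁻¹(0.9) = 1.282, giving δ = 2.563.
δ = d·√n ⇒ n = (δ/d)² = (2.563 / 0.6803)² = 14.19.
Round up to the next whole unit.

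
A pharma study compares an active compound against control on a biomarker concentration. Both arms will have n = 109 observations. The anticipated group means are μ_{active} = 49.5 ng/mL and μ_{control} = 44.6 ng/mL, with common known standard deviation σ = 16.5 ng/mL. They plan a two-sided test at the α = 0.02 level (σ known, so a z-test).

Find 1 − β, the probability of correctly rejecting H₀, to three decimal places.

Power ≈ 0.447

Standardized effect: d = |μ_{active} − μ_{control}| / σ = |49.5 − 44.6| / 16.5 = 0.2970
Noncentrality parameter: δ = d·√(n/2) = 0.2970 × √(109/2) = 2.1924
Two-sided α = 0.02 → critical value z_{0.01} = 2.326.
Power = Φ(δ − 2.326) + Φ(−δ − 2.326) = Φ(-0.134) + Φ(-4.519) = 0.4467 + 0.0000 = 0.4467.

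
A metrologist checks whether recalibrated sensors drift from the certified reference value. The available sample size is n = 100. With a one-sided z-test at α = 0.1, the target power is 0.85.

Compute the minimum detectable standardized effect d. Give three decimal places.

d ≈ 0.232

Required noncentrality: δ = z_{0.1} + z_{0.15} = 1.282 + 1.036 = 2.318.
δ = d·√n ⇒ d = δ/√n = 2.318/√100 = 0.2318.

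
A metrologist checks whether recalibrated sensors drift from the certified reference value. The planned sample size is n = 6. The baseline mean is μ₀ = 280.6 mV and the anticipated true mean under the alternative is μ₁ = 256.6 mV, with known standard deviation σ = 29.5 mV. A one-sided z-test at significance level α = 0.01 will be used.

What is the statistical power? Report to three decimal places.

Standardized effect: d = |μ₁ − μ₀| / σ = |256.6 − 280.6| / 29.5 = 0.8136
Noncentrality parameter: δ = d·√n = 0.8136 × √6 = 1.9928
Critical value for a one-sided test at α = 0.01: z_α = 2.326.
Power = P(Z > 2.326 − δ) = Φ(-0.334) = 0.3694.

Power ≈ 0.369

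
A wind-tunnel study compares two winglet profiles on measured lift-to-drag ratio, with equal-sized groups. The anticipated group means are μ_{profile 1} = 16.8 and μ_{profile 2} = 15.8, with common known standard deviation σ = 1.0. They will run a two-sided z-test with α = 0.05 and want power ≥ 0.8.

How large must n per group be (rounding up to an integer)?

n = 16 per group

Standardized effect: d = |μ_{profile 1} − μ_{profile 2}| / σ = |16.8 − 15.8| / 1.0 = 1.0000
Set Φ(δ − 1.960) = 0.8; then δ − 1.960 = Φ⁻¹(0.8) = 0.842, giving δ = 2.802.
(Ignoring the negligible lower-tail rejection probability gives the usual closed-form inversion.)
δ = d·√(n/2) ⇒ n = 2(δ/d)² = 2 × (2.802 / 1.0000)² = 15.70.
Round up to the next whole unit.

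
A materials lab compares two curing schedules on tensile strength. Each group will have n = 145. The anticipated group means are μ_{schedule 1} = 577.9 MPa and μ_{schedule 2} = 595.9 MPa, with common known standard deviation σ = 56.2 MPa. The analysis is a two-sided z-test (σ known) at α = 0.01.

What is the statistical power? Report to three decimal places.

Power ≈ 0.560

Standardized effect: d = |μ_{schedule 1} − μ_{schedule 2}| / σ = |577.9 − 595.9| / 56.2 = 0.3203
Noncentrality parameter: δ = d·√(n/2) = 0.3203 × √(145/2) = 2.7271
Two-sided α = 0.01 → critical value z_{0.005} = 2.576.
Power = Φ(δ − 2.576) + Φ(−δ − 2.576) = Φ(0.151) + Φ(-5.303) = 0.5601 + 0.0000 = 0.5601.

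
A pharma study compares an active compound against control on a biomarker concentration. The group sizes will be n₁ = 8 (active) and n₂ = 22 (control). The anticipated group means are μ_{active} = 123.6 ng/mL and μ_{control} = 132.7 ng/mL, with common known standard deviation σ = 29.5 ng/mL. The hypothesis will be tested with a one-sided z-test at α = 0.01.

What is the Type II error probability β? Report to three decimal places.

β ≈ 0.943

Standardized effect: d = |μ_{active} − μ_{control}| / σ = |123.6 − 132.7| / 29.5 = 0.3085
Noncentrality parameter: δ = d / √(1/n₁ + 1/n₂) = 0.3085 / √(1/8 + 1/22) = 0.7472
One-sided α = 0.01 → critical value z_{0.01} = 2.326.
Power = Φ(δ − 2.326) = Φ(-1.579) = 0.0571.
Type II error: β = 1 − power = 1 − 0.0571 = 0.9429.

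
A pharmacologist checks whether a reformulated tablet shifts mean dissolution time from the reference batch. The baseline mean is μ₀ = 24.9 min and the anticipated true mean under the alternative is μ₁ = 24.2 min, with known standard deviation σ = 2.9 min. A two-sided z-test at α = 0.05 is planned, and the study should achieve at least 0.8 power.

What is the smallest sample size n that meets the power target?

n = 135

Standardized effect: d = |μ₁ − μ₀| / σ = |24.2 − 24.9| / 2.9 = 0.2414
For power 0.8 need Φ(δ − z_{0.025}) = 0.8, so δ = z_{0.025} + z_{0.20} = 1.960 + 0.842 = 2.802.
(Ignoring the negligible lower-tail rejection probability gives the usual closed-form inversion.)
δ = d·√n ⇒ n = (δ/d)² = (2.802 / 0.2414)² = 134.71.
Rounding up, n = 135.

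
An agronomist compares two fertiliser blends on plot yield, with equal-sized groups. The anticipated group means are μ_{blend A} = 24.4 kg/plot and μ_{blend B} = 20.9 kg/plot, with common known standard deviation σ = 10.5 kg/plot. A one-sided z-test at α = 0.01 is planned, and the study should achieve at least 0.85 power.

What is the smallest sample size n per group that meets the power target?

Standardized effect: d = |μ_{blend A} − μ_{blend B}| / σ = |24.4 − 20.9| / 10.5 = 0.3333
Set Φ(δ − 2.326) = 0.85; then δ − 2.326 = Φ⁻¹(0.85) = 1.036, giving δ = 3.363.
δ = d·√(n/2) ⇒ n = 2(δ/d)² = 2 × (3.363 / 0.3333)² = 203.55.
Rounding up, n = 204 per group.

n = 204 per group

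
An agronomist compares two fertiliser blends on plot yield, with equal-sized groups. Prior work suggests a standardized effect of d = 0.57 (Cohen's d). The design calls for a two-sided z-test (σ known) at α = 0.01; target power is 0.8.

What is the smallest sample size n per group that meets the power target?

n = 72 per group

For power 0.8 need Φ(δ − z_{0.005}) = 0.8, so δ = z_{0.005} + z_{0.20} = 2.576 + 0.842 = 3.417.
(Ignoring the negligible lower-tail rejection probability gives the usual closed-form inversion.)
δ = d·√(n/2) ⇒ n = 2(δ/d)² = 2 × (3.417 / 0.57)² = 71.89.
Round up to the next whole unit.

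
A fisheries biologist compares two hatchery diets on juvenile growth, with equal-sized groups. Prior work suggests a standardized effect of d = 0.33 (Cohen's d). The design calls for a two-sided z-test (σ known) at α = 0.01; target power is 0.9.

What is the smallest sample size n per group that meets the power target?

For power 0.9 need Φ(δ − z_{0.005}) = 0.9, so δ = z_{0.005} + z_{0.10} = 2.576 + 1.282 = 3.857.
(For δ > 0 the lower-tail rejection region contributes negligibly to power, so the one-term inversion is standard.)
δ = d·√(n/2) ⇒ n = 2(δ/d)² = 2 × (3.857 / 0.33)² = 273.27.
Rounding up, n = 274 per group.

n = 274 per group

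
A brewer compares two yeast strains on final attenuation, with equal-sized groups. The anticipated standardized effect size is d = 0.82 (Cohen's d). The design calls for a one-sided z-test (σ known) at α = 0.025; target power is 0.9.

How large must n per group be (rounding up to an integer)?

Set Φ(δ − 1.960) = 0.9; then δ − 1.960 = Φ⁻¹(0.9) = 1.282, giving δ = 3.242.
δ = d·√(n/2) ⇒ n = 2(δ/d)² = 2 × (3.242 / 0.82)² = 31.25.
Rounding up, n = 32 per group.

n = 32 per group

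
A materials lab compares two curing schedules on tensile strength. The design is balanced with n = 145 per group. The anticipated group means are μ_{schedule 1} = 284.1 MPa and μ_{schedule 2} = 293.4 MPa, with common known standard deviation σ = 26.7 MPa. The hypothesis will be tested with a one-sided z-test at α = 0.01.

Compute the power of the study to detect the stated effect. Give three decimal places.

Standardized effect: d = |μ_{schedule 1} − μ_{schedule 2}| / σ = |284.1 − 293.4| / 26.7 = 0.3483
Noncentrality parameter: δ = d·√(n/2) = 0.3483 × √(145/2) = 2.9658
One-sided α = 0.01 → critical value z_{0.01} = 2.326.
Power = Φ(δ − 2.326) = Φ(0.639) = 0.7387.

Power ≈ 0.739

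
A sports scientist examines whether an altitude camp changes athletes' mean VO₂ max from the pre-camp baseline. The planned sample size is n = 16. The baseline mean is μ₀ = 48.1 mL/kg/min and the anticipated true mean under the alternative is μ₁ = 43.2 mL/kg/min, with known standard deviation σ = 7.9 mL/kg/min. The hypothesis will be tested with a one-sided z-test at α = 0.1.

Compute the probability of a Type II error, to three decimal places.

β ≈ 0.115

Standardized effect: d = |μ₁ − μ₀| / σ = |43.2 − 48.1| / 7.9 = 0.6203
Noncentrality parameter: λ = d·√n = 0.6203 × √16 = 2.4810
Critical value for a one-sided test at α = 0.1: z_α = 1.282.
Power = P(Z > 1.282 − λ) = Φ(1.199) = 0.8848.
Type II error: β = 1 − power = 1 − 0.8848 = 0.1152.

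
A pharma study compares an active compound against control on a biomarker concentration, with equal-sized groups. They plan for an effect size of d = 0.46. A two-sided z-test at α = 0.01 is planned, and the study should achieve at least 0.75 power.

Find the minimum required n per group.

For power 0.75 need Φ(δ − z_{0.005}) = 0.75, so δ = z_{0.005} + z_{0.25} = 2.576 + 0.674 = 3.250.
(Ignoring the negligible lower-tail rejection probability gives the usual closed-form inversion.)
δ = d·√(n/2) ⇒ n = 2(δ/d)² = 2 × (3.250 / 0.46)² = 99.85.
Round up to the next whole unit.

n = 100 per group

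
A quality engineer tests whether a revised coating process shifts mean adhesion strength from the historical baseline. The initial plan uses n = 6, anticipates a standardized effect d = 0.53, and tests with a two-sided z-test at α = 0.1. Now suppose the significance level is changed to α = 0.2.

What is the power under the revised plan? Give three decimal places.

δ = d·√n = 0.53 × √6 = 1.2982 (unchanged). New critical value: z_{0.1} = 1.282.
Revised power = Φ(δ − 1.282) + Φ(−δ − 1.282) = Φ(0.017) + Φ(-2.580) = 0.5067 + 0.0049 = 0.5116.

Power ≈ 0.512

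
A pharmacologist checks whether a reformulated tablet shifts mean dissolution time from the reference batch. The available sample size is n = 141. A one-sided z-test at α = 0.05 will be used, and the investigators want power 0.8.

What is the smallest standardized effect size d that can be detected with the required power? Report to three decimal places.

Required noncentrality: δ = z_{0.05} + z_{0.20} = 1.645 + 0.842 = 2.486.
δ = d·√n ⇒ d = δ/√n = 2.486/√141 = 0.2094.

d ≈ 0.209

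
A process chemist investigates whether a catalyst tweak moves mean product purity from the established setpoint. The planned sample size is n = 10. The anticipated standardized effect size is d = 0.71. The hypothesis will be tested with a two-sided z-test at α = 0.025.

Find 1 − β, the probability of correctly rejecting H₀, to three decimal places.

Noncentrality parameter: δ = d·√n = 0.71 × √10 = 2.2452
Critical value for a two-sided test at α = 0.025: z_{α/2} = 2.241.
Power = Φ(δ − 2.241) + Φ(−δ − 2.241) = Φ(0.004) + Φ(-4.487) = 0.5015 + 0.0000 = 0.5015.

Power ≈ 0.502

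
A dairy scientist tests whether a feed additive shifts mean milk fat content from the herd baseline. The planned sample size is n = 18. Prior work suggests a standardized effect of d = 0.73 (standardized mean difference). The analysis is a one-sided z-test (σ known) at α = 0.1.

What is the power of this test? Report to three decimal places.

Power ≈ 0.965

Noncentrality parameter: δ = d·√n = 0.73 × √18 = 3.0971
Critical value for a one-sided test at α = 0.1: z_α = 1.282.
Power = Φ(δ − 1.282) = Φ(1.816) = 0.9653.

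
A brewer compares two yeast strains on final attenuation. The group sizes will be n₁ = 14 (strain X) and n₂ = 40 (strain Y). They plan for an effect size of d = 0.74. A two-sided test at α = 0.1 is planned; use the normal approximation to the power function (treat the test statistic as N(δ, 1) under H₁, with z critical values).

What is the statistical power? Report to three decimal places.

Power ≈ 0.770

Noncentrality parameter: δ = d / √(1/n₁ + 1/n₂) = 0.74 / √(1/14 + 1/40) = 2.3830
Critical value for a two-sided test at α = 0.1: z_{α/2} = 1.645.
Power = Φ(δ − 1.645) + Φ(−δ − 1.645) = Φ(0.738) + Φ(-4.028) = 0.7698 + 0.0000 = 0.7698.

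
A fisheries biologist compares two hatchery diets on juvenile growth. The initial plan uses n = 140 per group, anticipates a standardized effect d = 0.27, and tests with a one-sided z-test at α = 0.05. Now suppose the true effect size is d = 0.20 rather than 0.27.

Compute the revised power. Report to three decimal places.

With d = 0.20: δ = d·√(n/2) = 0.20 × √(140/2) = 1.6733. Critical value z_{0.05} = 1.645.
Revised power = Φ(δ − 1.645) = Φ(0.028) = 0.5114.

Power ≈ 0.511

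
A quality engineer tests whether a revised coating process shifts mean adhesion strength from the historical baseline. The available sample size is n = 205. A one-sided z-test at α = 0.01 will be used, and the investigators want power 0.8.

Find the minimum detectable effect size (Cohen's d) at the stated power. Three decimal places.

d ≈ 0.221

Required noncentrality: δ = z_{0.01} + z_{0.20} = 2.326 + 0.842 = 3.168.
δ = d·√n ⇒ d = δ/√n = 3.168/√205 = 0.2213.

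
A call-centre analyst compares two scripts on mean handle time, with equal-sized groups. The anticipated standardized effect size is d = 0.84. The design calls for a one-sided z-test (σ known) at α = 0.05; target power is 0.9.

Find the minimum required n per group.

For power 0.9 need Φ(δ − z_{0.05}) = 0.9, so δ = z_{0.05} + z_{0.10} = 1.645 + 1.282 = 2.926.
δ = d·√(n/2) ⇒ n = 2(δ/d)² = 2 × (2.926 / 0.84)² = 24.27.
Rounding up, n = 25 per group.

n = 25 per group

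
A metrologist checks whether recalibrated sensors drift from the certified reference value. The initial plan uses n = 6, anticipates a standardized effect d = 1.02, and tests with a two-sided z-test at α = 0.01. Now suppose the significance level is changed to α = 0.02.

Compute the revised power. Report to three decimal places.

δ = d·√n = 1.02 × √6 = 2.4985 (unchanged). New critical value: z_{0.01} = 2.326.
Revised power = Φ(δ − 2.326) + Φ(−δ − 2.326) = Φ(0.172) + Φ(-4.825) = 0.5683 + 0.0000 = 0.5683.

Power ≈ 0.568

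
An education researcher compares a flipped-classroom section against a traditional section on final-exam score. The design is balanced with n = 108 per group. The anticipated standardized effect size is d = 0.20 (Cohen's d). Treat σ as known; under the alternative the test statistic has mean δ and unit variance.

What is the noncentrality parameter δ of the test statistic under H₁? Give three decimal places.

The noncentrality parameter scales effect size by the design's sample-size factor: δ = d·√(n/2) = 0.20 × √(108/2) = 1.4697

δ ≈ 1.470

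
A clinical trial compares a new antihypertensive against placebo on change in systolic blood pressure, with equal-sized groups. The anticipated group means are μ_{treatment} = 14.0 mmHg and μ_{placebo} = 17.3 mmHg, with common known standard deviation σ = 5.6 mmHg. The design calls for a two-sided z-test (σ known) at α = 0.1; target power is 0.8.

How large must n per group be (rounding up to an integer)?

Standardized effect: d = |μ_{treatment} − μ_{placebo}| / σ = |14.0 − 17.3| / 5.6 = 0.5893
For power 0.8 need Φ(δ − z_{0.05}) = 0.8, so δ = z_{0.05} + z_{0.20} = 1.645 + 0.842 = 2.486.
(For δ > 0 the lower-tail rejection region contributes negligibly to power, so the one-term inversion is standard.)
δ = d·√(n/2) ⇒ n = 2(δ/d)² = 2 × (2.486 / 0.5893)² = 35.61.
Rounding up, n = 36 per group.

n = 36 per group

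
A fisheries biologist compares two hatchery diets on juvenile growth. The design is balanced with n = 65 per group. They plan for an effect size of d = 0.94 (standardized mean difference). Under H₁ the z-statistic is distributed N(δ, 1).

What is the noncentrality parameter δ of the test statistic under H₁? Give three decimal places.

δ = d·√(n/2) = 0.94 × √(65/2) = 5.3588

δ ≈ 5.359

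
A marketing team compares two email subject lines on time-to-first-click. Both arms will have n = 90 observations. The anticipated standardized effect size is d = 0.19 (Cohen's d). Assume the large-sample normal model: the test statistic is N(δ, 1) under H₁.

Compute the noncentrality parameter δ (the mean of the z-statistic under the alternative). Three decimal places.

The noncentrality parameter scales effect size by the design's sample-size factor: δ = d·√(n/2) = 0.19 × √(90/2) = 1.2746

δ ≈ 1.275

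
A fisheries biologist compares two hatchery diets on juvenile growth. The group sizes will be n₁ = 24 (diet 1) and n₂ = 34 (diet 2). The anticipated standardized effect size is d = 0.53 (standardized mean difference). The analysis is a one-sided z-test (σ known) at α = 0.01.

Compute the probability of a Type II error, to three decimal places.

Noncentrality parameter: δ = d / √(1/n₁ + 1/n₂) = 0.53 / √(1/24 + 1/34) = 1.9880
One-sided α = 0.01 → critical value z_{0.01} = 2.326.
Power = P(Z > 2.326 − δ) = Φ(-0.338) = 0.3675.
Type II error: β = 1 − power = 1 − 0.3675 = 0.6325.

β ≈ 0.632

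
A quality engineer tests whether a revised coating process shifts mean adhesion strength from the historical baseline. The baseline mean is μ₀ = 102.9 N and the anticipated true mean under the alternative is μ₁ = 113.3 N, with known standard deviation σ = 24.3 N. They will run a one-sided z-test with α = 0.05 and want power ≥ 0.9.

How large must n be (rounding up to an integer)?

Standardized effect: d = |μ₁ − μ₀| / σ = |113.3 − 102.9| / 24.3 = 0.4280
Set Φ(δ − 1.645) = 0.9; then δ − 1.645 = Φ⁻¹(0.9) = 1.282, giving δ = 2.926.
δ = d·√n ⇒ n = (δ/d)² = (2.926 / 0.4280)² = 46.75.
Rounding up, n = 47.

n = 47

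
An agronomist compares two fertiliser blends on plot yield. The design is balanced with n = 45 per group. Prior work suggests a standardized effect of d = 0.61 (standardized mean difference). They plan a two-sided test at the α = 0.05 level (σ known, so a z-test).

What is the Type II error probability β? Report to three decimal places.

β ≈ 0.175

Noncentrality parameter: δ = d·√(n/2) = 0.61 × √(45/2) = 2.8935
Two-sided α = 0.05 → critical value z_{0.025} = 1.960.
Power = Φ(δ − 1.960) + Φ(−δ − 1.960) = Φ(0.934) + Φ(-4.853) = 0.8247 + 0.0000 = 0.8247.
Type II error: β = 1 − power = 1 − 0.8247 = 0.1753.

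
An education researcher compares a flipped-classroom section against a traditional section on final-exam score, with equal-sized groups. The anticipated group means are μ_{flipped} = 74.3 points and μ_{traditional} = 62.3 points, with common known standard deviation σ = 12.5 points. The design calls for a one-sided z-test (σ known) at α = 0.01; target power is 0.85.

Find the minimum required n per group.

Standardized effect: d = |μ_{flipped} − μ_{traditional}| / σ = |74.3 − 62.3| / 12.5 = 0.9600
For power 0.85 need Φ(δ − z_{0.01}) = 0.85, so δ = z_{0.01} + z_{0.15} = 2.326 + 1.036 = 3.363.
δ = d·√(n/2) ⇒ n = 2(δ/d)² = 2 × (3.363 / 0.9600)² = 24.54.
Rounding up, n = 25 per group.

n = 25 per group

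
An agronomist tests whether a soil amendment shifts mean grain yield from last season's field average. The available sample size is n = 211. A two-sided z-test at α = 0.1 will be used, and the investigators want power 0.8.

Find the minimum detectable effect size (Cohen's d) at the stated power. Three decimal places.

d ≈ 0.171

Need Φ(δ − 1.645) = 0.8, so δ = 1.645 + 0.842 = 2.486.
(Lower-tail contribution to power is negligible for δ > 0.)
δ = d·√n ⇒ d = δ/√n = 2.486/√211 = 0.1712.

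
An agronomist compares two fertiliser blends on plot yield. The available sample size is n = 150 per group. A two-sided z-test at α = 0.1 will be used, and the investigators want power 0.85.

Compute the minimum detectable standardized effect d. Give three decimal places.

Need Φ(δ − 1.645) = 0.85, so δ = 1.645 + 1.036 = 2.681.
(Lower-tail contribution to power is negligible for δ > 0.)
δ = d·√(n/2) ⇒ d = δ/√(n/2) = 2.681/√(150/2) = 0.3096.

d ≈ 0.310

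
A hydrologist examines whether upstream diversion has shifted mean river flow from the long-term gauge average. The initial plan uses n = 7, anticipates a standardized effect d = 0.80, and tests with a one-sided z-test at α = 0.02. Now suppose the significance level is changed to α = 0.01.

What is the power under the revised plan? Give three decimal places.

Power ≈ 0.417

δ = d·√n = 0.80 × √7 = 2.1166 (unchanged). New critical value: z_{0.01} = 2.326.
Revised power = Φ(δ − 2.326) = Φ(-0.210) = 0.4169.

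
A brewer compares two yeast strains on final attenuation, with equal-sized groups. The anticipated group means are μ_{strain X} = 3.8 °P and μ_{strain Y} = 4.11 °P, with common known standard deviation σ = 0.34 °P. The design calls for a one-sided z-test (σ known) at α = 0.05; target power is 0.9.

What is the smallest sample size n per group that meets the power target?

Standardized effect: d = |μ_{strain X} − μ_{strain Y}| / σ = |3.8 − 4.11| / 0.34 = 0.9118
For power 0.9 need Φ(δ − z_{0.05}) = 0.9, so δ = z_{0.05} + z_{0.10} = 1.645 + 1.282 = 2.926.
δ = d·√(n/2) ⇒ n = 2(δ/d)² = 2 × (2.926 / 0.9118)² = 20.60.
Round up to the next whole unit.

n = 21 per group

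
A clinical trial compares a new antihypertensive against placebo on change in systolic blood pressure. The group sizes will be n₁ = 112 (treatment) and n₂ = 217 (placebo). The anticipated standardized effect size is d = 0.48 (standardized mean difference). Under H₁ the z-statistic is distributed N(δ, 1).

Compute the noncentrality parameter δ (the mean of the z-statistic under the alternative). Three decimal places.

δ ≈ 4.126

δ = d / √(1/n₁ + 1/n₂) = 0.48 / √(1/112 + 1/217) = 4.1256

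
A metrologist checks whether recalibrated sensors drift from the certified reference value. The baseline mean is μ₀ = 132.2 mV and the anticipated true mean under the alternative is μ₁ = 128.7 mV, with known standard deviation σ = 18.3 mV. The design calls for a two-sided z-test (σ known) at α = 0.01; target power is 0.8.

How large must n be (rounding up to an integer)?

Standardized effect: d = |μ₁ − μ₀| / σ = |128.7 − 132.2| / 18.3 = 0.1913
Set Φ(δ − 2.576) = 0.8; then δ − 2.576 = Φ⁻¹(0.8) = 0.842, giving δ = 3.417.
(The Φ(−δ − z_{α/2}) term is vanishingly small for δ > 0 and is dropped in the standard sample-size formula.)
δ = d·√n ⇒ n = (δ/d)² = (3.417 / 0.1913)² = 319.28.
Round up to the next whole unit.

n = 320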